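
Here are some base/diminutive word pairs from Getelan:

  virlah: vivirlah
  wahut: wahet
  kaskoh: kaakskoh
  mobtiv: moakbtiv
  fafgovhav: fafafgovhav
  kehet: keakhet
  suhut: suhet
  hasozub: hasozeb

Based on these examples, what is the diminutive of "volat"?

"volat" has last vowel 'a'. The stems whose last vowel is 'a' (fafgovhav → fafafgovhav, virlah → vivirlah) repeat the first consonant+vowel as a prefix.
The other patterns: stems whose last vowel is 'u' change the last vowel to 'e'; stems whose last vowel is 'e', 'i' or 'o' insert -ak- after the first vowel.
So volat → vovolat.

vovolat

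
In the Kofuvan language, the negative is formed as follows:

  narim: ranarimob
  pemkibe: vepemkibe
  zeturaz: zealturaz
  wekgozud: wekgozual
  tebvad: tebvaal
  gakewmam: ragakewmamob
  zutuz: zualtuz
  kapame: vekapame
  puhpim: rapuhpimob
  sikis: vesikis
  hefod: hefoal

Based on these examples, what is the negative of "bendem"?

"bendem" ends in -m. The stems ending in -m (narim → ranarimob, puhpim → rapuhpimob, gakewmam → ragakewmamob) add ra- … -ob around the stem.
The other patterns: stems ending in -z insert -al- after the first vowel; stems ending in -d drop the final letter and add -al; stems ending in -e or -s add the prefix ve-.
So bendem → rabendemob.

rabendemob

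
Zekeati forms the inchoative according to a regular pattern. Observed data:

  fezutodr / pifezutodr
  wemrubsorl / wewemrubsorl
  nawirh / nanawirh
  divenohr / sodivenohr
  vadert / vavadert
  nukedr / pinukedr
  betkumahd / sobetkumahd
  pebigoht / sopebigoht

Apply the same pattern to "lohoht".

solohoht

vadert and pebigoht both end in -t yet inflect differently (vavadert, sopebigoht), so the final letter is not what conditions the rule; the second-to-last letter is.
"lohoht" has second-to-last letter 'h'. The stems whose second-to-last letter is 'h' (divenohr → sodivenohr, pebigoht → sopebigoht, betkumahd → sobetkumahd) add the prefix so-.
So lohoht → solohoht.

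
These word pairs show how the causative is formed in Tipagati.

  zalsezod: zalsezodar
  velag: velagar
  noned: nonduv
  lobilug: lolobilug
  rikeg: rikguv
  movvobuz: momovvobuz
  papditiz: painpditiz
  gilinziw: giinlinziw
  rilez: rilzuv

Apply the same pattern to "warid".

papditiz and movvobuz both end in -z yet inflect differently (painpditiz, momovvobuz), so the final letter is not what conditions the rule; the last vowel is.
"warid" has last vowel 'i'. The stems whose last vowel is 'i' (gilinziw → giinlinziw, papditiz → painpditiz) insert -in- after the first vowel.
The other patterns: stems whose last vowel is 'u' repeat the first consonant+vowel as a prefix; stems whose last vowel is 'e' delete the last vowel and add -uv; stems whose last vowel is 'a' or 'o' add -ar.
So warid → wainrid.

wainrid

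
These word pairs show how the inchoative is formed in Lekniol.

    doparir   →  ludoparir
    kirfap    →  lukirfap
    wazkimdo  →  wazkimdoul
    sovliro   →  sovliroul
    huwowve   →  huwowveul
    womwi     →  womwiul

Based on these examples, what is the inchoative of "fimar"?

lufimar

doparir and womwi both have last vowel 'i' yet inflect differently (ludoparir, womwiul), so the last vowel is not what conditions the rule; whether the stem ends in a vowel or a consonant is.
"fimar" ends in a consonant. The stems ending in a consonant (doparir → ludoparir, kirfap → lukirfap) add the prefix lu-.
The other pattern: stems ending in a vowel add -ul.
So fimar → lufimar.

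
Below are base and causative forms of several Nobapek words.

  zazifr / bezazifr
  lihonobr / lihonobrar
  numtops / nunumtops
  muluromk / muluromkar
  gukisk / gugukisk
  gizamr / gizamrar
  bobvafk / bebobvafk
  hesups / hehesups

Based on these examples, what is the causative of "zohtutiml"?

zohtutimlar

gukisk and bobvafk both end in -k yet inflect differently (gugukisk, bebobvafk), so the final letter is not what conditions the rule; the second-to-last letter is.
"zohtutiml" has second-to-last letter 'm'. The stems whose second-to-last letter is 'm' (gizamr → gizamrar, muluromk → muluromkar) add -ar.
So zohtutiml → zohtutimlar.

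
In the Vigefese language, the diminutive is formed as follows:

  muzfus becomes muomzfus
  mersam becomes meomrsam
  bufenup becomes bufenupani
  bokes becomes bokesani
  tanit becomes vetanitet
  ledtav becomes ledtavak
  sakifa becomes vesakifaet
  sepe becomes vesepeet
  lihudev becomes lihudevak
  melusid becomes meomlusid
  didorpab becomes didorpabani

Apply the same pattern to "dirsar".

muzfus and bokes both end in -s yet inflect differently (muomzfus, bokesani), so the final letter is not what conditions the rule; the first letter is.
"dirsar" begins with d-. The one such stem in the data (didorpab → didorpabani) adds -ani, so the same rule applies.
So dirsar → dirsarani.

dirsarani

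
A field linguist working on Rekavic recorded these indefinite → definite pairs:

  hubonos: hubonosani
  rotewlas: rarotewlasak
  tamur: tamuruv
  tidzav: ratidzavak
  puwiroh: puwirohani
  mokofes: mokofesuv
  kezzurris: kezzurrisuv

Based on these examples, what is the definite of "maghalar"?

ramaghalarak

"maghalar" has last vowel 'a'. The stems whose last vowel is 'a' (tidzav → ratidzavak, rotewlas → rarotewlasak) add ra- … -ak around the stem.
So maghalar → ramaghalarak.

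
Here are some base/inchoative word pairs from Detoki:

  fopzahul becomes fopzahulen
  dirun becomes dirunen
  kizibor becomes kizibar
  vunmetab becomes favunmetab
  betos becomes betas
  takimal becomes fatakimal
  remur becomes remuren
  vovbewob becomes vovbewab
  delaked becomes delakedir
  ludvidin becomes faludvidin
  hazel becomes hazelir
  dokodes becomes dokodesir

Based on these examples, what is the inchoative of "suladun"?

suladunen

"suladun" has last vowel 'u'. The stems whose last vowel is 'u' (fopzahul → fopzahulen, remur → remuren, dirun → dirunen) add -en.
So suladun → suladunen.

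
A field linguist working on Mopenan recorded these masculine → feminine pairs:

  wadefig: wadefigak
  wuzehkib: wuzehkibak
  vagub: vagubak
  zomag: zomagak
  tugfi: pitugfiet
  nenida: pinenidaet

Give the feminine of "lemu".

wadefig and tugfi both have last vowel 'i' yet inflect differently (wadefigak, pitugfiet), so the last vowel is not what conditions the rule; whether the stem ends in a vowel or a consonant is.
"lemu" ends in a vowel. The stems ending in a vowel (tugfi → pitugfiet, nenida → pinenidaet) add pi- … -et around the stem.
The other pattern: stems ending in a consonant add -ak.
So lemu → pilemuet.

pilemuet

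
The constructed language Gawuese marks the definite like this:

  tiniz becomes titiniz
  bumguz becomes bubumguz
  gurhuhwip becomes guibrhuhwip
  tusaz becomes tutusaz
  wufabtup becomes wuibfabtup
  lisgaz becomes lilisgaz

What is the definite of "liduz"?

bumguz and wufabtup both have last vowel 'u' yet inflect differently (bubumguz, wuibfabtup), so the last vowel is not what conditions the rule; the final letter is.
"liduz" ends in -z. The stems ending in -z (tusaz → tutusaz, bumguz → bubumguz, tiniz → titiniz) repeat the first consonant+vowel as a prefix.
The other pattern: stems ending in -p insert -ib- after the first vowel.
So liduz → liliduz.

liliduz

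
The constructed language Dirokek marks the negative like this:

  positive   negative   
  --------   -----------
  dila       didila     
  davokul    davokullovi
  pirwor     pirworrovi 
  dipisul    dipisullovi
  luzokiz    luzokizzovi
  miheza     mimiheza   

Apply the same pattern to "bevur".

bevurrovi

dipisul and dila both begin with d- yet inflect differently (dipisullovi, didila), so the first letter is not what conditions the rule; whether the stem ends in a vowel or a consonant is.
"bevur" ends in a consonant. The stems ending in a consonant (luzokiz → luzokizzovi, pirwor → pirworrovi, dipisul → dipisullovi) double the final consonant and add -ovi.
The other pattern: stems ending in a vowel repeat the first consonant+vowel as a prefix.
So bevur → bevurrovi.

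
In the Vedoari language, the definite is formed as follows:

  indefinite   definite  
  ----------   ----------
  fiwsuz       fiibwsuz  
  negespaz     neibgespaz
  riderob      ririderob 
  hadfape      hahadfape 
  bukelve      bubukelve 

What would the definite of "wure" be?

"wure" ends in -e. The stems ending in -e (hadfape → hahadfape, bukelve → bubukelve) repeat the first consonant+vowel as a prefix.
So wure → wuwure.

wuwure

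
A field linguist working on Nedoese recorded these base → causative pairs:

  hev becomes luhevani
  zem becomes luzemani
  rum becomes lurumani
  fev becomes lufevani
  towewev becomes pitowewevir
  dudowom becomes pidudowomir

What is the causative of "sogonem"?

"sogonem" has 3 vowels. The stems with 3 vowels (towewev → pitowewevir, dudowom → pidudowomir) add pi- … -ir around the stem.
So sogonem → pisogonemir.

pisogonemir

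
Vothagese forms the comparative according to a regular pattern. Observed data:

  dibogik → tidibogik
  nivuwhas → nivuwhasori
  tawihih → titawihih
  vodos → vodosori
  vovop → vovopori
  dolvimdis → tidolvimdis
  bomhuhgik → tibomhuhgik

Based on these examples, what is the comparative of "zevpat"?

"zevpat" has last vowel 'a'. The one such stem in the data (nivuwhas → nivuwhasori) adds -ori, so the same rule applies.
So zevpat → zevpatori.

zevpatori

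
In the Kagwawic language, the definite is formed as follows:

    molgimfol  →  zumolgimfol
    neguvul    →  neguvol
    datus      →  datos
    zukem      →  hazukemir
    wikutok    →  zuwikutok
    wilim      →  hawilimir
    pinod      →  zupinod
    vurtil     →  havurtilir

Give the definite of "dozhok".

zudozhok

vurtil and molgimfol both end in -l yet inflect differently (havurtilir, zumolgimfol), so the final letter is not what conditions the rule; the last vowel is.
"dozhok" has last vowel 'o'. The stems whose last vowel is 'o' (wikutok → zuwikutok, pinod → zupinod, molgimfol → zumolgimfol) add the prefix zu-.
The other patterns: stems whose last vowel is 'e' or 'i' add ha- … -ir around the stem; stems whose last vowel is 'u' change the last vowel to 'o'.
So dozhok → zudozhok.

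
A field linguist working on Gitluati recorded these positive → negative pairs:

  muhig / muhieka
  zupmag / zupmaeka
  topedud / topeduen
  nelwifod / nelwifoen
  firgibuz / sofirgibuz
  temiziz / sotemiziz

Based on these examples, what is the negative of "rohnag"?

topedud and firgibuz both have last vowel 'u' yet inflect differently (topeduen, sofirgibuz), so the last vowel is not what conditions the rule; the final letter is.
"rohnag" ends in -g. The stems ending in -g (muhig → muhieka, zupmag → zupmaeka) drop the final letter and add -eka.
So rohnag → rohnaeka.

rohnaeka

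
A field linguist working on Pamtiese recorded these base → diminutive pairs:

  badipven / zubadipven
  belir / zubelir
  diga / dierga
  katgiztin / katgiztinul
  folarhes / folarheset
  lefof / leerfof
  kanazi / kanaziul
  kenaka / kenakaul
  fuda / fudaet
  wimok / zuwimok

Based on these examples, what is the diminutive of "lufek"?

luerfek

fuda and kenaka both end in -a yet inflect differently (fudaet, kenakaul), so the final letter is not what conditions the rule; the first letter is.
"lufek" begins with l-. The one such stem in the data (lefof → leerfof) inserts -er- after the first vowel (as does diga), so the same rule applies.
So lufek → luerfek.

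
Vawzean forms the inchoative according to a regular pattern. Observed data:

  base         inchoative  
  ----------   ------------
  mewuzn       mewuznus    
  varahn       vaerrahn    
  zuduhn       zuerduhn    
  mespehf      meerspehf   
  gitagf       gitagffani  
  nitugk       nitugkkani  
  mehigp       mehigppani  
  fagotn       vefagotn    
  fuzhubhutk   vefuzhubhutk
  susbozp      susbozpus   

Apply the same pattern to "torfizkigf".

torfizkigffani

gitagf and mespehf both end in -f yet inflect differently (gitagffani, meerspehf), so the final letter is not what conditions the rule; the second-to-last letter is.
"torfizkigf" has second-to-last letter 'g'. The stems whose second-to-last letter is 'g' (gitagf → gitagffani, nitugk → nitugkkani, mehigp → mehigppani) double the final consonant and add -ani.
The other patterns: stems whose second-to-last letter is 'h' insert -er- after the first vowel; stems whose second-to-last letter is 'z' add -us; stems whose second-to-last letter is 't' add the prefix ve-.
So torfizkigf → torfizkigffani.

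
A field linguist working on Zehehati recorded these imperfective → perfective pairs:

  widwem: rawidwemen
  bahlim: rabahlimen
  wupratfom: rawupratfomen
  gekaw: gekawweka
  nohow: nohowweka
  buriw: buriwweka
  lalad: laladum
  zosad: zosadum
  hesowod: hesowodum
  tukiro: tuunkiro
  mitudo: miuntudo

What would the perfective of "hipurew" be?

hipurewweka

wupratfom and nohow both have last vowel 'o' yet inflect differently (rawupratfomen, nohowweka), so the last vowel is not what conditions the rule; the final letter is.
"hipurew" ends in -w. The stems ending in -w (gekaw → gekawweka, nohow → nohowweka, buriw → buriwweka) double the final consonant and add -eka.
The other patterns: stems ending in -m add ra- … -en around the stem; stems ending in -d add -um; stems ending in -o insert -un- after the first vowel.
So hipurew → hipurewweka.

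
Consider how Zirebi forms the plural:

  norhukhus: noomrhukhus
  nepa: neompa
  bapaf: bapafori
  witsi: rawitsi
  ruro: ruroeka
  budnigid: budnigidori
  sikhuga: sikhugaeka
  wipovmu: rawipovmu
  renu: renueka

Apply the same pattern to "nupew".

nuompew

nepa and sikhuga both end in -a yet inflect differently (neompa, sikhugaeka), so the final letter is not what conditions the rule; the first letter is.
"nupew" begins with n-. The stems beginning with n- (nepa → neompa, norhukhus → noomrhukhus) insert -om- after the first vowel.
The other patterns: stems beginning with b- add -ori; stems beginning with w- add the prefix ra-; stems beginning with r- or s- add -eka.
So nupew → nuompew.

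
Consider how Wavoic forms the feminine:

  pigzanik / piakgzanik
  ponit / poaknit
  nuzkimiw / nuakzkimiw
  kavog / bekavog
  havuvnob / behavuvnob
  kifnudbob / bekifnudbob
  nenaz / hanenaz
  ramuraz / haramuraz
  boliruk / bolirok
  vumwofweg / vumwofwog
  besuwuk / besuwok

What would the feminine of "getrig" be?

geaktrig

pigzanik and boliruk both end in -k yet inflect differently (piakgzanik, bolirok), so the final letter is not what conditions the rule; the last vowel is.
"getrig" has last vowel 'i'. The stems whose last vowel is 'i' (pigzanik → piakgzanik, ponit → poaknit, nuzkimiw → nuakzkimiw) insert -ak- after the first vowel.
The other patterns: stems whose last vowel is 'o' add the prefix be-; stems whose last vowel is 'a' add the prefix ha-; stems whose last vowel is 'e' or 'u' change the last vowel to 'o'.
So getrig → geaktrig.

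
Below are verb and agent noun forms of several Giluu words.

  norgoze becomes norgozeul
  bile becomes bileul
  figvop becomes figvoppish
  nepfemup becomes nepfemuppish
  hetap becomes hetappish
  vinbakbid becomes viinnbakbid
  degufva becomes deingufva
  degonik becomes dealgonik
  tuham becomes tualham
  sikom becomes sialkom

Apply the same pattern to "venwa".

"venwa" ends in -a. The one such stem in the data (degufva → deingufva) inserts -in- after the first vowel (as does vinbakbid), so the same rule applies.
The other patterns: stems ending in -e add -ul; stems ending in -p double the final consonant and add -ish; stems ending in -k or -m insert -al- after the first vowel.
So venwa → veinnwa.

veinnwa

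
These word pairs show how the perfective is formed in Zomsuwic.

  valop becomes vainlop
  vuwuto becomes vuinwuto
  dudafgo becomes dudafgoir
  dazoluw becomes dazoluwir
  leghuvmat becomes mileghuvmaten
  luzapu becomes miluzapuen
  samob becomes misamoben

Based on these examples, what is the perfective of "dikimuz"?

"dikimuz" begins with d-. The stems beginning with d- (dudafgo → dudafgoir, dazoluw → dazoluwir) add -ir.
The other patterns: stems beginning with v- insert -in- after the first vowel; stems beginning with l- or s- add mi- … -en around the stem.
So dikimuz → dikimuzir.

dikimuzir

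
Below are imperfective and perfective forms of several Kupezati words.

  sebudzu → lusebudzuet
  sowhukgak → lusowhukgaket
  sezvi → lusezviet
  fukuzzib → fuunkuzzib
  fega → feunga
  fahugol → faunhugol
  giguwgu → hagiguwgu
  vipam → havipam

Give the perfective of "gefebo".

hagefebo

sebudzu and giguwgu both end in -u yet inflect differently (lusebudzuet, hagiguwgu), so the final letter is not what conditions the rule; the first letter is.
"gefebo" begins with g-. The one such stem in the data (giguwgu → hagiguwgu) adds the prefix ha-, so the same rule applies.
The other patterns: stems beginning with s- add lu- … -et around the stem; stems beginning with f- insert -un- after the first vowel.
So gefebo → hagefebo.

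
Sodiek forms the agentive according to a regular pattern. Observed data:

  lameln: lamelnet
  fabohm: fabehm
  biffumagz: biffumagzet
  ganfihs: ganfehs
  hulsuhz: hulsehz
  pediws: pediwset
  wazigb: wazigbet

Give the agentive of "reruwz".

hulsuhz and biffumagz both end in -z yet inflect differently (hulsehz, biffumagzet), so the final letter is not what conditions the rule; the second-to-last letter is.
"reruwz" has second-to-last letter 'w'. The one such stem in the data (pediws → pediwset) adds -et, so the same rule applies.
The other pattern: stems whose second-to-last letter is 'h' change the last vowel to 'e'.
So reruwz → reruwzet.

reruwzet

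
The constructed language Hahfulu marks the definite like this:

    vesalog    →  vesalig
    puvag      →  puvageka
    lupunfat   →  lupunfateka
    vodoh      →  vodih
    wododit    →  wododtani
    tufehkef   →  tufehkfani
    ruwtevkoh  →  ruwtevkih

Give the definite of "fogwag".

fogwageka

vesalog and puvag both end in -g yet inflect differently (vesalig, puvageka), so the final letter is not what conditions the rule; the last vowel is.
"fogwag" has last vowel 'a'. The stems whose last vowel is 'a' (lupunfat → lupunfateka, puvag → puvageka) add -eka.
The other patterns: stems whose last vowel is 'o' change the last vowel to 'i'; stems whose last vowel is 'e' or 'i' delete the last vowel and add -ani.
So fogwag → fogwageka.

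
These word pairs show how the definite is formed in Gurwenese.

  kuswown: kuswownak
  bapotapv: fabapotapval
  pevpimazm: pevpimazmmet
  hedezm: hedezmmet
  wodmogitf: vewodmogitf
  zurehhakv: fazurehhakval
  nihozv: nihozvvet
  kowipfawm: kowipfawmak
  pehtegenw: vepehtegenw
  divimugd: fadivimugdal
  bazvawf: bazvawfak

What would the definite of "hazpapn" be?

pevpimazm and kowipfawm both end in -m yet inflect differently (pevpimazmmet, kowipfawmak), so the final letter is not what conditions the rule; the second-to-last letter is.
"hazpapn" has second-to-last letter 'p'. The one such stem in the data (bapotapv → fabapotapval) adds fa- … -al around the stem, so the same rule applies.
So hazpapn → fahazpapnal.

fahazpapnal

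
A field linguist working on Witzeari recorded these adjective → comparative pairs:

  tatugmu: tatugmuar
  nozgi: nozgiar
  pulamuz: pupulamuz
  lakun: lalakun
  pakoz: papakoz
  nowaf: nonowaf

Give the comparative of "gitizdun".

gigitizdun

"gitizdun" ends in a consonant. The stems ending in a consonant (pulamuz → pupulamuz, lakun → lalakun, pakoz → papakoz) repeat the first consonant+vowel as a prefix.
The other pattern: stems ending in a vowel add -ar.
So gitizdun → gigitizdun.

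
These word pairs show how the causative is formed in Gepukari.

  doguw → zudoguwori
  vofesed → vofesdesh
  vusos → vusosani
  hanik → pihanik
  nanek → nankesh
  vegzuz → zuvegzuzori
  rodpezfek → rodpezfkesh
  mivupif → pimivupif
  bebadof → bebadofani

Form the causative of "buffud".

hanik and rodpezfek both end in -k yet inflect differently (pihanik, rodpezfkesh), so the final letter is not what conditions the rule; the last vowel is.
"buffud" has last vowel 'u'. The stems whose last vowel is 'u' (vegzuz → zuvegzuzori, doguw → zudoguwori) add zu- … -ori around the stem.
The other patterns: stems whose last vowel is 'i' add the prefix pi-; stems whose last vowel is 'e' delete the last vowel and add -esh; stems whose last vowel is 'o' add -ani.
So buffud → zubuffudori.

zubuffudori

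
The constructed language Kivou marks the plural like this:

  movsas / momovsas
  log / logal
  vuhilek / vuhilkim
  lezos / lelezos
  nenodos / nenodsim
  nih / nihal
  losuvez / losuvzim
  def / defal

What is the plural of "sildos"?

sisildos

"sildos" has 2 vowels. The stems with 2 vowels (movsas → momovsas, lezos → lelezos) repeat the first consonant+vowel as a prefix.
The other patterns: stems with 1 vowel add -al; stems with 3 vowels delete the last vowel and add -im.
So sildos → sisildos.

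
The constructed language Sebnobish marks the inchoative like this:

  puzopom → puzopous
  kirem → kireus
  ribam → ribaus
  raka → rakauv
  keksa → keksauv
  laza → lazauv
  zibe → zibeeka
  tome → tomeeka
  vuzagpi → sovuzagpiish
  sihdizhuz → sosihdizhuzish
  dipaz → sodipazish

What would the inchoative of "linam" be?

"linam" ends in -m. The stems ending in -m (puzopom → puzopous, kirem → kireus, ribam → ribaus) drop the final letter and add -us.
So linam → linaus.

linaus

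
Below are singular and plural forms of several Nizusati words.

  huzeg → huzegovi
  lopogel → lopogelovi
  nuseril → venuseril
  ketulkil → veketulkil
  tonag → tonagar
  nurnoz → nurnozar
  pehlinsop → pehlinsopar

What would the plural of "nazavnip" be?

lopogel and nuseril both end in -l yet inflect differently (lopogelovi, venuseril), so the final letter is not what conditions the rule; the last vowel is.
"nazavnip" has last vowel 'i'. The stems whose last vowel is 'i' (nuseril → venuseril, ketulkil → veketulkil) add the prefix ve-.
The other patterns: stems whose last vowel is 'e' add -ovi; stems whose last vowel is 'a' or 'o' add -ar.
So nazavnip → venazavnip.

venazavnip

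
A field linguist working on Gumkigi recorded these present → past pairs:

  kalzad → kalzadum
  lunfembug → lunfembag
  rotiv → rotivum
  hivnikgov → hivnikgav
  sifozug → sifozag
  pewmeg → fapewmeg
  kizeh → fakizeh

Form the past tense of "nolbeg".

fanolbeg

rotiv and hivnikgov both end in -v yet inflect differently (rotivum, hivnikgav), so the final letter is not what conditions the rule; the last vowel is.
"nolbeg" has last vowel 'e'. The stems whose last vowel is 'e' (kizeh → fakizeh, pewmeg → fapewmeg) add the prefix fa-.
The other patterns: stems whose last vowel is 'a' or 'i' add -um; stems whose last vowel is 'o' or 'u' change the last vowel to 'a'.
So nolbeg → fanolbeg.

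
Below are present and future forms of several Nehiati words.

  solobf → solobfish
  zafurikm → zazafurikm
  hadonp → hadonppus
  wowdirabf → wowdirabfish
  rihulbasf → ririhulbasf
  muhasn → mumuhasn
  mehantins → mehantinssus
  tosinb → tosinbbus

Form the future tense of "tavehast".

tatavehast

"tavehast" has second-to-last letter 's'. The stems whose second-to-last letter is 's' (rihulbasf → ririhulbasf, muhasn → mumuhasn) repeat the first consonant+vowel as a prefix.
The other patterns: stems whose second-to-last letter is 'b' add -ish; stems whose second-to-last letter is 'n' double the final consonant and add -us.
So tavehast → tatavehast.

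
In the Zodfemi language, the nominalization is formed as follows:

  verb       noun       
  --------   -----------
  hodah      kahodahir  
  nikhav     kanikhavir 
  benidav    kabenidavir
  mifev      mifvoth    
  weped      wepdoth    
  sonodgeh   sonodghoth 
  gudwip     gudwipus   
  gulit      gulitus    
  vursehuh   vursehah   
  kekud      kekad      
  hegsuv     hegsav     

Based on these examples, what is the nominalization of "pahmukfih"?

pahmukfihus

nikhav and mifev both end in -v yet inflect differently (kanikhavir, mifvoth), so the final letter is not what conditions the rule; the last vowel is.
"pahmukfih" has last vowel 'i'. The stems whose last vowel is 'i' (gudwip → gudwipus, gulit → gulitus) add -us.
The other patterns: stems whose last vowel is 'a' add ka- … -ir around the stem; stems whose last vowel is 'e' delete the last vowel and add -oth; stems whose last vowel is 'u' change the last vowel to 'a'.
So pahmukfih → pahmukfihus.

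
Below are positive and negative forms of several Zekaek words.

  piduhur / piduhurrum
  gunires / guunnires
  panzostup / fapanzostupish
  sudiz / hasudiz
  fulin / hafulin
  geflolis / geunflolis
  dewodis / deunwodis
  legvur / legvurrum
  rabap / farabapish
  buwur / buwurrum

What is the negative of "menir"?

menirrum

"menir" ends in -r. The stems ending in -r (legvur → legvurrum, piduhur → piduhurrum, buwur → buwurrum) double the final consonant and add -um.
The other patterns: stems ending in -p add fa- … -ish around the stem; stems ending in -s insert -un- after the first vowel; stems ending in -n or -z add the prefix ha-.
So menir → menirrum.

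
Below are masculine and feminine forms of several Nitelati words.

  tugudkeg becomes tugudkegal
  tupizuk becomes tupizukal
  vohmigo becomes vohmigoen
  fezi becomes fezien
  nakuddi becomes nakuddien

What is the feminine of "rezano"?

tugudkeg and vohmigo both have 3 vowels yet inflect differently (tugudkegal, vohmigoen), so the number of vowels is not what conditions the rule; whether the stem ends in a vowel or a consonant is.
"rezano" ends in a vowel. The stems ending in a vowel (vohmigo → vohmigoen, fezi → fezien, nakuddi → nakuddien) add -en.
The other pattern: stems ending in a consonant add -al.
So rezano → rezanoen.

rezanoen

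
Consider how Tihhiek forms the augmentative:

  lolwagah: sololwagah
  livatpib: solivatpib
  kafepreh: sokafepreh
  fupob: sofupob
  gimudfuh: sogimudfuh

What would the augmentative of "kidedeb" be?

Every pair shown (lolwagah → sololwagah, livatpib → solivatpib, kafepreh → sokafepreh, …) follows the same rule: add the prefix so-.
So kidedeb → sokidedeb.

sokidedeb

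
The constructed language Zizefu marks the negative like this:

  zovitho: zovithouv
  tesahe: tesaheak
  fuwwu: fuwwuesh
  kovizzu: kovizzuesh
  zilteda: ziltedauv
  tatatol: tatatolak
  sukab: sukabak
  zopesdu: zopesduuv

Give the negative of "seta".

setaak

zopesdu and fuwwu both end in -u yet inflect differently (zopesduuv, fuwwuesh), so the final letter is not what conditions the rule; the first letter is.
"seta" begins with s-. The one such stem in the data (sukab → sukabak) adds -ak, so the same rule applies.
So seta → setaak.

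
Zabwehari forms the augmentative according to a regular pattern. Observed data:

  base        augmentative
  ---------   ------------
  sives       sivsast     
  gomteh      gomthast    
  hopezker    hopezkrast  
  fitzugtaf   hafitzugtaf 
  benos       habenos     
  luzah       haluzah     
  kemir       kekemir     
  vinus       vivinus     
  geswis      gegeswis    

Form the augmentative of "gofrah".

sives and benos both end in -s yet inflect differently (sivsast, habenos), so the final letter is not what conditions the rule; the last vowel is.
"gofrah" has last vowel 'a'. The stems whose last vowel is 'a' (fitzugtaf → hafitzugtaf, luzah → haluzah) add the prefix ha-.
So gofrah → hagofrah.

hagofrah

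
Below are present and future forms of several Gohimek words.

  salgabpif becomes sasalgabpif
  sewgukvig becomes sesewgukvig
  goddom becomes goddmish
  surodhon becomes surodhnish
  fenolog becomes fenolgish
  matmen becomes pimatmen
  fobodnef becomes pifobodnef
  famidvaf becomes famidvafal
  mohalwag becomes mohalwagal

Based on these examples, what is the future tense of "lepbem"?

pilepbem

sewgukvig and fenolog both end in -g yet inflect differently (sesewgukvig, fenolgish), so the final letter is not what conditions the rule; the last vowel is.
"lepbem" has last vowel 'e'. The stems whose last vowel is 'e' (matmen → pimatmen, fobodnef → pifobodnef) add the prefix pi-.
The other patterns: stems whose last vowel is 'i' repeat the first consonant+vowel as a prefix; stems whose last vowel is 'o' delete the last vowel and add -ish; stems whose last vowel is 'a' add -al.
So lepbem → pilepbem.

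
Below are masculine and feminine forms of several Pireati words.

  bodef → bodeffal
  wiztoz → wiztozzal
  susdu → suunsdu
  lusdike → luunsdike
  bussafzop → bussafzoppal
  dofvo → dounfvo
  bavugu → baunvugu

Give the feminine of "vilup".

viluppal

wiztoz and dofvo both have last vowel 'o' yet inflect differently (wiztozzal, dounfvo), so the last vowel is not what conditions the rule; whether the stem ends in a vowel or a consonant is.
"vilup" ends in a consonant. The stems ending in a consonant (wiztoz → wiztozzal, bussafzop → bussafzoppal, bodef → bodeffal) double the final consonant and add -al.
The other pattern: stems ending in a vowel insert -un- after the first vowel.
So vilup → viluppal.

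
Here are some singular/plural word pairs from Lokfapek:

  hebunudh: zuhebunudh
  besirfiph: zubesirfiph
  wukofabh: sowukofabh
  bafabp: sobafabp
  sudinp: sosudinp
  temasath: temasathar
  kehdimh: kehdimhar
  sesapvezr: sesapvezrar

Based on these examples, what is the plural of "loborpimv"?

loborpimvar

hebunudh and wukofabh both end in -h yet inflect differently (zuhebunudh, sowukofabh), so the final letter is not what conditions the rule; the second-to-last letter is.
"loborpimv" has second-to-last letter 'm'. The one such stem in the data (kehdimh → kehdimhar) adds -ar, so the same rule applies.
The other patterns: stems whose second-to-last letter is 'd' or 'p' add the prefix zu-; stems whose second-to-last letter is 'b' or 'n' add the prefix so-.
So loborpimv → loborpimvar.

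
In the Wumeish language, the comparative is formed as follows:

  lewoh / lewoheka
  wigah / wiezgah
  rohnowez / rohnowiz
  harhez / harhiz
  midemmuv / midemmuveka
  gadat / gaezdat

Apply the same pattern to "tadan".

taezdan

wigah and lewoh both end in -h yet inflect differently (wiezgah, lewoheka), so the final letter is not what conditions the rule; the last vowel is.
"tadan" has last vowel 'a'. The stems whose last vowel is 'a' (wigah → wiezgah, gadat → gaezdat) insert -ez- after the first vowel.
So tadan → taezdan.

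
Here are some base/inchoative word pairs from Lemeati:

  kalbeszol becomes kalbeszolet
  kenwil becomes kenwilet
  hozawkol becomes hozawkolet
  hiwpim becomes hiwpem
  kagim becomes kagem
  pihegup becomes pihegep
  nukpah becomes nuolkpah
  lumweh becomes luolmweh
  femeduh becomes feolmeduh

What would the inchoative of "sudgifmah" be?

kenwil and hiwpim both have last vowel 'i' yet inflect differently (kenwilet, hiwpem), so the last vowel is not what conditions the rule; the final letter is.
"sudgifmah" ends in -h. The stems ending in -h (nukpah → nuolkpah, lumweh → luolmweh, femeduh → feolmeduh) insert -ol- after the first vowel.
The other patterns: stems ending in -l add -et; stems ending in -m or -p change the last vowel to 'e'.
So sudgifmah → suoldgifmah.

suoldgifmah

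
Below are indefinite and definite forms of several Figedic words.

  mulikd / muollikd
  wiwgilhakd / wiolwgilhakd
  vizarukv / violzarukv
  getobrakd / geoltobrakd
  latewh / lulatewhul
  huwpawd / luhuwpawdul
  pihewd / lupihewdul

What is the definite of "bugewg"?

mulikd and huwpawd both end in -d yet inflect differently (muollikd, luhuwpawdul), so the final letter is not what conditions the rule; the second-to-last letter is.
"bugewg" has second-to-last letter 'w'. The stems whose second-to-last letter is 'w' (latewh → lulatewhul, huwpawd → luhuwpawdul, pihewd → lupihewdul) add lu- … -ul around the stem.
So bugewg → lubugewgul.

lubugewgul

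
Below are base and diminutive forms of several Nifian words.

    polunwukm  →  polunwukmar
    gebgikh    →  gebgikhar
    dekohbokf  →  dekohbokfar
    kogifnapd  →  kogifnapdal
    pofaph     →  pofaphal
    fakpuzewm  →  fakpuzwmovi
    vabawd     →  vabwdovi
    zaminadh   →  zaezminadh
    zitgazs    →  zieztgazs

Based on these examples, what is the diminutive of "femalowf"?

"femalowf" has second-to-last letter 'w'. The stems whose second-to-last letter is 'w' (fakpuzewm → fakpuzwmovi, vabawd → vabwdovi) delete the last vowel and add -ovi.
So femalowf → femalwfovi.

femalwfovi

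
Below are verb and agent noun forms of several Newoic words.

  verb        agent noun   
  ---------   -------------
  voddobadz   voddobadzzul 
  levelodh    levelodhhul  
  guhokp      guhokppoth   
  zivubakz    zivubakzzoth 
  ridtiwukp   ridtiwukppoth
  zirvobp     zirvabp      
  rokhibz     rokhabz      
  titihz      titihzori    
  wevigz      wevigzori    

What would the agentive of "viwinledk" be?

viwinledkkul

voddobadz and zivubakz both end in -z yet inflect differently (voddobadzzul, zivubakzzoth), so the final letter is not what conditions the rule; the second-to-last letter is.
"viwinledk" has second-to-last letter 'd'. The stems whose second-to-last letter is 'd' (voddobadz → voddobadzzul, levelodh → levelodhhul) double the final consonant and add -ul.
The other patterns: stems whose second-to-last letter is 'k' double the final consonant and add -oth; stems whose second-to-last letter is 'b' change the last vowel to 'a'; stems whose second-to-last letter is 'g' or 'h' add -ori.
So viwinledk → viwinledkkul.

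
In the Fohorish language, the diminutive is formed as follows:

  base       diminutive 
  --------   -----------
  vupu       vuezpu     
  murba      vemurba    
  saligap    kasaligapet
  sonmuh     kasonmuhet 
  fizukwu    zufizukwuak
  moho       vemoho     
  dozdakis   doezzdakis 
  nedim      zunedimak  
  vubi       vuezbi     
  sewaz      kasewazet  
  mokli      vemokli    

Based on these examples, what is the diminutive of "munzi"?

mokli and vubi both end in -i yet inflect differently (vemokli, vuezbi), so the final letter is not what conditions the rule; the first letter is.
"munzi" begins with m-. The stems beginning with m- (mokli → vemokli, murba → vemurba, moho → vemoho) add the prefix ve-.
So munzi → vemunzi.

vemunzi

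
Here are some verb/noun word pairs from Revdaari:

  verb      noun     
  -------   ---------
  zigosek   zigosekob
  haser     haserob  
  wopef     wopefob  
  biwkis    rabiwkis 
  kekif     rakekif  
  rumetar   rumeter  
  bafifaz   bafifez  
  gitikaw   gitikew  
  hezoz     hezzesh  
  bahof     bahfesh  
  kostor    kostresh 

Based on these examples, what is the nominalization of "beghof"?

wopef and kekif both end in -f yet inflect differently (wopefob, rakekif), so the final letter is not what conditions the rule; the last vowel is.
"beghof" has last vowel 'o'. The stems whose last vowel is 'o' (hezoz → hezzesh, bahof → bahfesh, kostor → kostresh) delete the last vowel and add -esh.
So beghof → beghfesh.

beghfesh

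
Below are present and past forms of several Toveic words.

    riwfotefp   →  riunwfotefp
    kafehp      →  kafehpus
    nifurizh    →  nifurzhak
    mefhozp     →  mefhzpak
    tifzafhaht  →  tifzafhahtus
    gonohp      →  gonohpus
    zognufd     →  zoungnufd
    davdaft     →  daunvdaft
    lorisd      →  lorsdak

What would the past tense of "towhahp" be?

towhahpus

tifzafhaht and davdaft both end in -t yet inflect differently (tifzafhahtus, daunvdaft), so the final letter is not what conditions the rule; the second-to-last letter is.
"towhahp" has second-to-last letter 'h'. The stems whose second-to-last letter is 'h' (gonohp → gonohpus, tifzafhaht → tifzafhahtus, kafehp → kafehpus) add -us.
So towhahp → towhahpus.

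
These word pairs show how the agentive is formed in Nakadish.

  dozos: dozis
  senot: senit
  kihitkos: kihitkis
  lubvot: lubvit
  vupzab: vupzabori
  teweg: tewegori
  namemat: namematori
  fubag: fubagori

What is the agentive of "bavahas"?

senot and namemat both end in -t yet inflect differently (senit, namematori), so the final letter is not what conditions the rule; the last vowel is.
"bavahas" has last vowel 'a'. The stems whose last vowel is 'a' (vupzab → vupzabori, namemat → namematori, fubag → fubagori) add -ori.
So bavahas → bavahasori.

bavahasori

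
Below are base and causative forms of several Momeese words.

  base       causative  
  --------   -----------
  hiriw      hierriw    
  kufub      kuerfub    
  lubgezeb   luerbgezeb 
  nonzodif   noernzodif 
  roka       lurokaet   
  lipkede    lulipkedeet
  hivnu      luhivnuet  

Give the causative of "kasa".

lukasaet

"kasa" ends in a vowel. The stems ending in a vowel (roka → lurokaet, lipkede → lulipkedeet, hivnu → luhivnuet) add lu- … -et around the stem.
So kasa → lukasaet.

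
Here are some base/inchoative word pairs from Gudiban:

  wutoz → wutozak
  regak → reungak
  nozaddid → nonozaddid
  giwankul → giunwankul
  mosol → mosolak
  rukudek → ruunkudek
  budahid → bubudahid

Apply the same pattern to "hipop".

mosol and giwankul both end in -l yet inflect differently (mosolak, giunwankul), so the final letter is not what conditions the rule; the last vowel is.
"hipop" has last vowel 'o'. The stems whose last vowel is 'o' (wutoz → wutozak, mosol → mosolak) add -ak.
The other patterns: stems whose last vowel is 'i' repeat the first consonant+vowel as a prefix; stems whose last vowel is 'a', 'e' or 'u' insert -un- after the first vowel.
So hipop → hipopak.

hipopak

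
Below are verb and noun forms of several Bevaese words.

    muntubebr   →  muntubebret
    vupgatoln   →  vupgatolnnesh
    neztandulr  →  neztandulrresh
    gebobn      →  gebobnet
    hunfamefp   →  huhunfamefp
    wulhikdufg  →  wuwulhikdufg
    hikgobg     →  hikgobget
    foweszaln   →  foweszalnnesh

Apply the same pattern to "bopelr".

bopelrresh

foweszaln and gebobn both end in -n yet inflect differently (foweszalnnesh, gebobnet), so the final letter is not what conditions the rule; the second-to-last letter is.
"bopelr" has second-to-last letter 'l'. The stems whose second-to-last letter is 'l' (foweszaln → foweszalnnesh, vupgatoln → vupgatolnnesh, neztandulr → neztandulrresh) double the final consonant and add -esh.
The other patterns: stems whose second-to-last letter is 'f' repeat the first consonant+vowel as a prefix; stems whose second-to-last letter is 'b' add -et.
So bopelr → bopelrresh.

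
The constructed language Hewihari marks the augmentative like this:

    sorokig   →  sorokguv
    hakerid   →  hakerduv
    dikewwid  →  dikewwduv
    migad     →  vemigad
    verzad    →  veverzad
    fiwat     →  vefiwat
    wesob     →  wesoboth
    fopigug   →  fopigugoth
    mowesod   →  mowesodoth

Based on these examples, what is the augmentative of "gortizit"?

hakerid and migad both end in -d yet inflect differently (hakerduv, vemigad), so the final letter is not what conditions the rule; the last vowel is.
"gortizit" has last vowel 'i'. The stems whose last vowel is 'i' (sorokig → sorokguv, hakerid → hakerduv, dikewwid → dikewwduv) delete the last vowel and add -uv.
The other patterns: stems whose last vowel is 'a' add the prefix ve-; stems whose last vowel is 'o' or 'u' add -oth.
So gortizit → gortiztuv.

gortiztuv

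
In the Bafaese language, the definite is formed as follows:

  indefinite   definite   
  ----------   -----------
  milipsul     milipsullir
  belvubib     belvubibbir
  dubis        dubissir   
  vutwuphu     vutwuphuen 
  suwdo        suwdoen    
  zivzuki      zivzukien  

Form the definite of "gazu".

gazuen

"gazu" ends in a vowel. The stems ending in a vowel (vutwuphu → vutwuphuen, suwdo → suwdoen, zivzuki → zivzukien) add -en.
So gazu → gazuen.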